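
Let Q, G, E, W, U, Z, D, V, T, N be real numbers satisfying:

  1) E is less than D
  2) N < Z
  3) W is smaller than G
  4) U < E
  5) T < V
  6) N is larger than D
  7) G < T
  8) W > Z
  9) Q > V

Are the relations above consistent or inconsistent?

Every relation is compatible with U < E < D < N < Z < W < G < T < V < Q; the set is consistent.

consistent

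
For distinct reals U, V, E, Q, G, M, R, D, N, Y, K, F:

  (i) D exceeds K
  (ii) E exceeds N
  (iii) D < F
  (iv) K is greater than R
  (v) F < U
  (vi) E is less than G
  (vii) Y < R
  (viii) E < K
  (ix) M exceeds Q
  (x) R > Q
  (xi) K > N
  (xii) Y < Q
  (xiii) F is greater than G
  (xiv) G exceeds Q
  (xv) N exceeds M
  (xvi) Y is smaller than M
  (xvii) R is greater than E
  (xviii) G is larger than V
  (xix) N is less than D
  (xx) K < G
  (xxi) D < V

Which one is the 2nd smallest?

Q

Piecing the relations together gives one ordering: Y < Q < M < N < E < R < K < D < V < G < F < U.
The 2nd smallest is Q.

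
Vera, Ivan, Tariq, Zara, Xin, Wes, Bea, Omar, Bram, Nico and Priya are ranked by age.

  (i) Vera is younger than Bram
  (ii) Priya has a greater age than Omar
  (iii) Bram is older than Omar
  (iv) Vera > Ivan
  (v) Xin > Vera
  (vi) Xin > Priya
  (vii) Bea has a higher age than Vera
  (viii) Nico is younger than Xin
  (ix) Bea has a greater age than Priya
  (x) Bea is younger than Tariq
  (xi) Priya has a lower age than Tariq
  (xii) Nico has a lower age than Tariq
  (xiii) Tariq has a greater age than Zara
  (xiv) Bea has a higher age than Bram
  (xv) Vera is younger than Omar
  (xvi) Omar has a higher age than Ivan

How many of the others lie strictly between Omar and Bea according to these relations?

Chaining upward from Omar reaches: Bram, Priya, Xin, Tariq.
Chaining downward from Bea reaches: Ivan, Vera, Bram, Priya.
Strictly between Omar and Bea are those in both lists: Bram, Priya — 2 elements.

2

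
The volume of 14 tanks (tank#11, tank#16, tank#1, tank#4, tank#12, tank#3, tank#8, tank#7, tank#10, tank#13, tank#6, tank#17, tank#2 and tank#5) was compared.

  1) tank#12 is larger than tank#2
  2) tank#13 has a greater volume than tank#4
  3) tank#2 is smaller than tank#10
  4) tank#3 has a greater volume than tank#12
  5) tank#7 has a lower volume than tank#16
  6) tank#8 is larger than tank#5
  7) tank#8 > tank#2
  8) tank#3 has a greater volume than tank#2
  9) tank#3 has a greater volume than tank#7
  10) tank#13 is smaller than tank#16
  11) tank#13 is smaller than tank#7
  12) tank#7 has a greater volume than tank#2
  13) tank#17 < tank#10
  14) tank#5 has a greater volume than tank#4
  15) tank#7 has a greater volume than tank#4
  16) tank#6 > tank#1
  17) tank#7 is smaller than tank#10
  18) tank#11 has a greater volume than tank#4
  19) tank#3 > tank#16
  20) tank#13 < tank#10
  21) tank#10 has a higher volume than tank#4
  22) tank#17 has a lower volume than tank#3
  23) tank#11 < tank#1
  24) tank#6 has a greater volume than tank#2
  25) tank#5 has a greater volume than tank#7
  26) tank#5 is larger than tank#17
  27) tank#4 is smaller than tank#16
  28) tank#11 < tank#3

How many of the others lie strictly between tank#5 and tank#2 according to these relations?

The relations place tank#2 below tank#5. An element lies strictly between them when it is forced above tank#2 and also forced below tank#5.
Above tank#2: {tank#7, tank#16, tank#10, tank#12, tank#3, tank#6, tank#8}. Below tank#5: {tank#4, tank#13, tank#17, tank#7}.
Intersection: {tank#7} — 1.

1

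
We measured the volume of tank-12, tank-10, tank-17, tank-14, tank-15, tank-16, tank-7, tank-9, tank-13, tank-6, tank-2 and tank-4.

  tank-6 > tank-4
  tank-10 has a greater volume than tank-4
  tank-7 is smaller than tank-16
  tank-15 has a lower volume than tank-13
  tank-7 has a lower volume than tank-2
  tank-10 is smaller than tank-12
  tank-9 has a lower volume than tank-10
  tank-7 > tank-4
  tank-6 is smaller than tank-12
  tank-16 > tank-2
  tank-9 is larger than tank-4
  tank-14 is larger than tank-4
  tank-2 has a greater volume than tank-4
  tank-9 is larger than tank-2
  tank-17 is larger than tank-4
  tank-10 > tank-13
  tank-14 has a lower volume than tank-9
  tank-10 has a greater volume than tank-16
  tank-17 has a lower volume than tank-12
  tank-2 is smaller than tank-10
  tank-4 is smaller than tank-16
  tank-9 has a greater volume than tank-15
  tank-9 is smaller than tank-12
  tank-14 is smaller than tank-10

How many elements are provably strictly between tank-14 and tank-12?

2

Chaining upward from tank-14 reaches: tank-9, tank-10.
Chaining downward from tank-12 reaches: tank-15, tank-4, tank-7, tank-13, tank-2, tank-16, tank-9, tank-10, tank-6, tank-17.
Strictly between tank-14 and tank-12 are those in both lists: tank-9, tank-10 — 2 elements.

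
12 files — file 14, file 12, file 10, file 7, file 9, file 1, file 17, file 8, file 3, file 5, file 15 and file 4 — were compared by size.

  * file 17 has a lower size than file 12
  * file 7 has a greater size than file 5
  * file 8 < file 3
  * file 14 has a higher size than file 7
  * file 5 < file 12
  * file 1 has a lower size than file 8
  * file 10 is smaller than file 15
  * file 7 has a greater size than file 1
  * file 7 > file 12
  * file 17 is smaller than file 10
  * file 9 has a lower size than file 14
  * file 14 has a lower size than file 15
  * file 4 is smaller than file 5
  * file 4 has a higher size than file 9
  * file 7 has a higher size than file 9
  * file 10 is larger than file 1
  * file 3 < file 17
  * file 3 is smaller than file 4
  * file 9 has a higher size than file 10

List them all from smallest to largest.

The consecutive links are each given: file 1 < file 8; file 8 < file 3; file 3 < file 17; file 17 < file 10; file 10 < file 9; file 9 < file 4; file 4 < file 5; file 5 < file 12; file 12 < file 7; file 7 < file 14; file 14 < file 15.

file 1 < file 8 < file 3 < file 17 < file 10 < file 9 < file 4 < file 5 < file 12 < file 7 < file 14 < file 15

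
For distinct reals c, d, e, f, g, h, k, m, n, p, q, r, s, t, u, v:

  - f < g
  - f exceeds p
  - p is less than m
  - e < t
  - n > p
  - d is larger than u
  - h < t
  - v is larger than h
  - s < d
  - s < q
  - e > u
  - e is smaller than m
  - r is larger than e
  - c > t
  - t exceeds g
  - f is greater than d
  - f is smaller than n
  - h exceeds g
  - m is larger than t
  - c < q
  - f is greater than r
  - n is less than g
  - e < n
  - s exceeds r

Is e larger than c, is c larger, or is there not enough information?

Link the given pairs in sequence: e < r; r < s; s < d; d < f; f < n; n < g; g < h; h < t; t < c.
Chaining these gives e < r < s < d < f < n < g < h < t < c.
So c is larger.

c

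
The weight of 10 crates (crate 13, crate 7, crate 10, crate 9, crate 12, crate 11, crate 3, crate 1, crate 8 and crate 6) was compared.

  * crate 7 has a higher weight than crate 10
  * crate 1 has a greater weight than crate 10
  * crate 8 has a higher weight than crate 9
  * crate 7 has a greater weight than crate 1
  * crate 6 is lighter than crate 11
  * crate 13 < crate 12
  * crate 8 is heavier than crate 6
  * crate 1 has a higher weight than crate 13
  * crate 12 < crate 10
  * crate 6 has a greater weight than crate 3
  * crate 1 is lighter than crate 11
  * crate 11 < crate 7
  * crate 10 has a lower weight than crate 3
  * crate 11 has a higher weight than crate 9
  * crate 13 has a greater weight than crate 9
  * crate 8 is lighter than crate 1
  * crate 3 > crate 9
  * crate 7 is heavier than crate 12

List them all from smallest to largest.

crate 9 < crate 13 < crate 12 < crate 10 < crate 3 < crate 6 < crate 8 < crate 1 < crate 11 < crate 7

Each adjacent pair is fixed by a given relation: crate 9 < crate 13; crate 13 < crate 12; crate 12 < crate 10; crate 10 < crate 3; crate 3 < crate 6; crate 6 < crate 8; crate 8 < crate 1; crate 1 < crate 11; crate 11 < crate 7. Chaining them end to end gives the full order.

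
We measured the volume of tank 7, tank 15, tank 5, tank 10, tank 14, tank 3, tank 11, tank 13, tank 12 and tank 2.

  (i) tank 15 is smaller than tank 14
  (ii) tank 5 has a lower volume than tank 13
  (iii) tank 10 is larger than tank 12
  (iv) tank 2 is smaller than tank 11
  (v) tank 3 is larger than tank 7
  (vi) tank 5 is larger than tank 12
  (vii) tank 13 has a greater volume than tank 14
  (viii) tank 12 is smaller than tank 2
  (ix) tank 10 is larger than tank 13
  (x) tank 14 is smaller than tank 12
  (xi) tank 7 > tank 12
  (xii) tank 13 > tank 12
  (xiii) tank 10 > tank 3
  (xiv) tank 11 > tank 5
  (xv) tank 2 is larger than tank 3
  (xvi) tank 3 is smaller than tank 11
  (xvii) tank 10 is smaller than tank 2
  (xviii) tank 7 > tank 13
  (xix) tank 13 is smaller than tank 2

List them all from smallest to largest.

Each adjacent pair is fixed by a given relation: tank 15 < tank 14; tank 14 < tank 12; tank 12 < tank 5; tank 5 < tank 13; tank 13 < tank 7; tank 7 < tank 3; tank 3 < tank 10; tank 10 < tank 2; tank 2 < tank 11. Chaining them end to end gives the full order.

tank 15 < tank 14 < tank 12 < tank 5 < tank 13 < tank 7 < tank 3 < tank 10 < tank 2 < tank 11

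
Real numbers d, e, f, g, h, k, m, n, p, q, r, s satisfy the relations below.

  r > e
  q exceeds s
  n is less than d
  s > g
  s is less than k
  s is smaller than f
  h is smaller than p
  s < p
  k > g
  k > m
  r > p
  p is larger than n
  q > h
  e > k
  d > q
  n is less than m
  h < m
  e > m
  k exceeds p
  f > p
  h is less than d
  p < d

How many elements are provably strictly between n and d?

1

The relations place n below d. An element lies strictly between them when it is forced above n and also forced below d.
Above n: {m, p, f, k, e, r}. Below d: {g, h, s, p, q}.
Intersection: {p} — 1.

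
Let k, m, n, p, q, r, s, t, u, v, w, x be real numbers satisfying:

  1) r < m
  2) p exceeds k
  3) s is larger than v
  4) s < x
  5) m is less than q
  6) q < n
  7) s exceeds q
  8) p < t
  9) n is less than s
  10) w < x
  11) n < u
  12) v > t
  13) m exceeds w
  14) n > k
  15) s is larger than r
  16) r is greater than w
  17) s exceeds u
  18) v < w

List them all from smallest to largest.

k < p < t < v < w < r < m < q < n < u < s < x

Nothing is placed below k, so it is least; from there k < p; p < t; t < v; v < w; w < r; r < m; m < q; q < n; n < u; u < s; s < x, each given directly.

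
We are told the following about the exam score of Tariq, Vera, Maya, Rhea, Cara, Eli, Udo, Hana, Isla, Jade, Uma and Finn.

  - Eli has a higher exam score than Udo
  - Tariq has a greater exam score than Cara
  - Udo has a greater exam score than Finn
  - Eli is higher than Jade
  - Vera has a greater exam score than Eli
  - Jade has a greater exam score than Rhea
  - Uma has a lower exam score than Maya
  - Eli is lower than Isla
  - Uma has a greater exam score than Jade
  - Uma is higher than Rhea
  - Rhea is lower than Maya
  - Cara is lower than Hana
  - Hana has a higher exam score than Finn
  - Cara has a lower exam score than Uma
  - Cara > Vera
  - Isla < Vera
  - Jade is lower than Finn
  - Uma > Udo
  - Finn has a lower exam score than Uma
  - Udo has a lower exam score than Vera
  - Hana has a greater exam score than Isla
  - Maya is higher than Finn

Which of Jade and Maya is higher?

The relevant relations are Jade < Finn; Finn < Udo; Udo < Eli; Eli < Isla; Isla < Vera; Vera < Cara; Cara < Uma; Uma < Maya.
Chaining these gives Jade < Finn < Udo < Eli < Isla < Vera < Cara < Uma < Maya.
So Jade < Maya; Maya is the higher of the two.

Maya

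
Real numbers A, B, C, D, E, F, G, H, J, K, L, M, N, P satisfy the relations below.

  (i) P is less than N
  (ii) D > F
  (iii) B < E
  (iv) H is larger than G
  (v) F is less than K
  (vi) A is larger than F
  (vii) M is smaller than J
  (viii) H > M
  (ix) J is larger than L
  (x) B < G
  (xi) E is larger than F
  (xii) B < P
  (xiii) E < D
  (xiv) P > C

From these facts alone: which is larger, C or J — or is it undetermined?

Following every chain through C: above C we get P, N.
J is not reached, and no chain runs the other way from J to C.
So the given relations leave the order of C and J undetermined.

undetermined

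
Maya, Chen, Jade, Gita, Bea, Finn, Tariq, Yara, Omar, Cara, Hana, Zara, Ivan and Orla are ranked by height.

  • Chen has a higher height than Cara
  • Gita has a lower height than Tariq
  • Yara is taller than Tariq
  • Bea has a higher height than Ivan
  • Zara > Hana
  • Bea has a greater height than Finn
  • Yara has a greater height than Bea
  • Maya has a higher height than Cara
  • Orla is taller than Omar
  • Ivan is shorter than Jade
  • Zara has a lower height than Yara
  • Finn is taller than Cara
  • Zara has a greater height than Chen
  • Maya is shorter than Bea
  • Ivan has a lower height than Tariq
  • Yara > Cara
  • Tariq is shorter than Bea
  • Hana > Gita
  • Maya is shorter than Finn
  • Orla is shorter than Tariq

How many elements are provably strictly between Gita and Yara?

4

The relations place Gita below Yara. An element lies strictly between them when it is forced above Gita and also forced below Yara.
Above Gita: {Hana, Tariq, Zara, Bea}. Below Yara: {Cara, Omar, Maya, Orla, Hana, Ivan, Chen, Finn, Tariq, Zara, Bea}.
Intersection: {Hana, Tariq, Zara, Bea} — 4.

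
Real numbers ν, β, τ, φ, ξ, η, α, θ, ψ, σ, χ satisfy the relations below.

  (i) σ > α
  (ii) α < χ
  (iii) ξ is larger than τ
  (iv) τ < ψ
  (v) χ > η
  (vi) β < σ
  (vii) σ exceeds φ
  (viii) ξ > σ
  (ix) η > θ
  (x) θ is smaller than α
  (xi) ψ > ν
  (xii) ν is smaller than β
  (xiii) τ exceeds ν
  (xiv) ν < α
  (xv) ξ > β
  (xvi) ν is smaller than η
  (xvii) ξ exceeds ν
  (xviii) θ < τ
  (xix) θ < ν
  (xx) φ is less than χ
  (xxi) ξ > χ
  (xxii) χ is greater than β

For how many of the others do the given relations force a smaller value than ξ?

9

The elements the relations force below ξ are θ, ν, η, φ, τ, β, α, χ, σ — no chain reaches any other.
That is 9.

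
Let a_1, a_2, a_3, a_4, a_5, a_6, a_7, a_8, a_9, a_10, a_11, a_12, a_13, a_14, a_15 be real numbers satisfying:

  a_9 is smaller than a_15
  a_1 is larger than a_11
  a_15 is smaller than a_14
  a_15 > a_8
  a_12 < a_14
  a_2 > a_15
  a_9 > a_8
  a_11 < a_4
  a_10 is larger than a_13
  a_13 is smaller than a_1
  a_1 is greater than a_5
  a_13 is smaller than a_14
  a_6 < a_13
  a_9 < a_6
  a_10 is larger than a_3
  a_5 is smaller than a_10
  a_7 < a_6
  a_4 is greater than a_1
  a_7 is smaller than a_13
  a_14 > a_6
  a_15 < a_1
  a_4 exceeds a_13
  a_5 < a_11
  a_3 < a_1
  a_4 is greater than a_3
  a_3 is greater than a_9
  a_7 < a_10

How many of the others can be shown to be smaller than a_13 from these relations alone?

4

The elements the relations force below a_13 are a_7, a_8, a_9, a_6 — no chain reaches any other.
That is 4.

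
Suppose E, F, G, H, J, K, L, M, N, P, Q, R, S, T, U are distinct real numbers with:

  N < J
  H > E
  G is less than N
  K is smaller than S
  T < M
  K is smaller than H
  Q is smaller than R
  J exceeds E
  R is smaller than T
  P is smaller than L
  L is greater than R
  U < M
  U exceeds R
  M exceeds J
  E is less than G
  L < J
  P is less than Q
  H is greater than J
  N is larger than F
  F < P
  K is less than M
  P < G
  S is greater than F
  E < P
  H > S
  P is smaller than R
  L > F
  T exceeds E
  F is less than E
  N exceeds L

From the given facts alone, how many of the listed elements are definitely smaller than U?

From U the given relations immediately reach R.
From those, P, Q — 3 in total.
From those, F, E — 5 in total.
No other element is forced below U by the given relations, so the count is 5.

5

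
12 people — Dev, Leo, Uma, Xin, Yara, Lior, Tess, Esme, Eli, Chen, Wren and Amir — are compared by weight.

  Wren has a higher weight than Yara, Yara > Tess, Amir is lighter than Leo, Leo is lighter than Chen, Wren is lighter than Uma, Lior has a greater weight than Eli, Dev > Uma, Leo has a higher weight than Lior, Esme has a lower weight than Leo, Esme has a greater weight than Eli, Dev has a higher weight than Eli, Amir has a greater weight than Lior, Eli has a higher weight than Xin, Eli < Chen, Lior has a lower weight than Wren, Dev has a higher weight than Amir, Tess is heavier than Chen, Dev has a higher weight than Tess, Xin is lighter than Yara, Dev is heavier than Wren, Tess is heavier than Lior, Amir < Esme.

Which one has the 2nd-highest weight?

The consecutive relations fix a unique order: Xin < Eli < Lior < Amir < Esme < Leo < Chen < Tess < Yara < Wren < Uma < Dev.
The 2nd largest is Uma.

Uma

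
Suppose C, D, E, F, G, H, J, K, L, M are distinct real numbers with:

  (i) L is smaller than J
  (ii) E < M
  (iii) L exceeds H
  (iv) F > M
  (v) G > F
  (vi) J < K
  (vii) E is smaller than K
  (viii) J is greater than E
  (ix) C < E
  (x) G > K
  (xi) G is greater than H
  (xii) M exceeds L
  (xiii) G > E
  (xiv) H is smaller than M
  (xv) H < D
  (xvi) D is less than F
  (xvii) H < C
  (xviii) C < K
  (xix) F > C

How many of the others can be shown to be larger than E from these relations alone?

From E the given relations immediately reach M, J, K, G.
From those, F — 5 in total.
No other element is forced above E by the given relations, so the count is 5.

5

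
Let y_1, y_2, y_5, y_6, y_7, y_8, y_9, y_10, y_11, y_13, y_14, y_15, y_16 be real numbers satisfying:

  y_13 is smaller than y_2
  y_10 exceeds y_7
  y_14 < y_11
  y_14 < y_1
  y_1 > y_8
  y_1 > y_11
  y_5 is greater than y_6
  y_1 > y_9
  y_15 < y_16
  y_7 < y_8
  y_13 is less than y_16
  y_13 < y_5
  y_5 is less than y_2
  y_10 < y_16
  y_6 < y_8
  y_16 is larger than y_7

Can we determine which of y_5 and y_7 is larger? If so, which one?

undetermined

Following every chain through y_7: above y_7 we get y_8, y_10, y_1, y_16.
y_5 is not reached, and no chain runs the other way from y_5 to y_7.
So the given relations leave the order of y_7 and y_5 undetermined.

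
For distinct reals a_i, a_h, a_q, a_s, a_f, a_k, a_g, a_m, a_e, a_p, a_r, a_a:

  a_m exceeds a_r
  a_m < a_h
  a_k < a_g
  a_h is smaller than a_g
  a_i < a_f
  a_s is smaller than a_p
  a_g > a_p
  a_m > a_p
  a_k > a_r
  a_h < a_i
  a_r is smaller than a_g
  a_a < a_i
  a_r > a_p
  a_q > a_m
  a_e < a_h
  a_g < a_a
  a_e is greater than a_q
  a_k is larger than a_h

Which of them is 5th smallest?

Piecing the relations together gives one ordering: a_s < a_p < a_r < a_m < a_q < a_e < a_h < a_k < a_g < a_a < a_i < a_f.
Counting 5 from the smallest end gives a_q.

a_q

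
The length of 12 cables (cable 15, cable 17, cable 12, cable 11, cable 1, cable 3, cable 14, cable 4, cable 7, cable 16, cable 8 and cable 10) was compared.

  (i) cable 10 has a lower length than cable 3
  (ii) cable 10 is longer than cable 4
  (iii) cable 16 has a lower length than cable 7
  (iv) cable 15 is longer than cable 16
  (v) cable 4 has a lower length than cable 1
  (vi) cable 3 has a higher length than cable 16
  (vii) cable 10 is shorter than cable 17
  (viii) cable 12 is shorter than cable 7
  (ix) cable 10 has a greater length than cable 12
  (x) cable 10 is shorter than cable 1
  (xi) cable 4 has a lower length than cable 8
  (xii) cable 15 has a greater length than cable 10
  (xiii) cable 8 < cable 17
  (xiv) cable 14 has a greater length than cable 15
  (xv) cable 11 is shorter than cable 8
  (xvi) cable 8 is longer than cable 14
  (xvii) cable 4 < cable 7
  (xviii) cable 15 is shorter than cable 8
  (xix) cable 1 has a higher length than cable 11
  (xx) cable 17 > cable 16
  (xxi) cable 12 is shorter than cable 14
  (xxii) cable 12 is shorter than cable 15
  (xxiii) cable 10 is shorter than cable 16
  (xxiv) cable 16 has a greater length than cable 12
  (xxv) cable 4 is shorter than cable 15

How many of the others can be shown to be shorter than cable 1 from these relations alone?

4

Directly below cable 1: cable 4, cable 10, cable 11.
One step further: cable 12 (4 so far).
No other element is forced below cable 1 by the given relations, so the count is 4.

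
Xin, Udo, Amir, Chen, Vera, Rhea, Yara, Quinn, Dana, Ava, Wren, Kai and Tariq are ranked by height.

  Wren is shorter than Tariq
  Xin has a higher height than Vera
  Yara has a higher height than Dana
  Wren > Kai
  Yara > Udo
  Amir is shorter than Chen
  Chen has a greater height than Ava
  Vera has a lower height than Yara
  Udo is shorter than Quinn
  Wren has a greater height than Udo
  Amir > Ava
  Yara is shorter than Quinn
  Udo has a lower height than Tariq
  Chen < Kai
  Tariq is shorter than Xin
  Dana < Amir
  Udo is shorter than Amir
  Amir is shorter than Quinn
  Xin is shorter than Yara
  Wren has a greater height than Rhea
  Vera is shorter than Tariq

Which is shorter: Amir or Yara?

Amir

Amir < Chen and Chen < Kai give Amir < Kai.
Then Kai < Wren extends the chain to Wren.
With Wren < Tariq: Amir < Chen < Kai < Wren < Tariq.
With Tariq < Xin: Amir < Chen < Kai < Wren < Tariq < Xin.
Then Xin < Yara extends the chain to Yara.
So Amir < Yara; Amir is the shorter of the two.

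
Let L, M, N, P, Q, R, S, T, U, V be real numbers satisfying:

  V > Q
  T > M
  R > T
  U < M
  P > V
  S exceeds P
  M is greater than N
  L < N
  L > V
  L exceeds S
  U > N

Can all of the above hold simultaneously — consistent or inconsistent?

consistent

Every relation is compatible with Q < V < P < S < L < N < U < M < T < R; the set is consistent.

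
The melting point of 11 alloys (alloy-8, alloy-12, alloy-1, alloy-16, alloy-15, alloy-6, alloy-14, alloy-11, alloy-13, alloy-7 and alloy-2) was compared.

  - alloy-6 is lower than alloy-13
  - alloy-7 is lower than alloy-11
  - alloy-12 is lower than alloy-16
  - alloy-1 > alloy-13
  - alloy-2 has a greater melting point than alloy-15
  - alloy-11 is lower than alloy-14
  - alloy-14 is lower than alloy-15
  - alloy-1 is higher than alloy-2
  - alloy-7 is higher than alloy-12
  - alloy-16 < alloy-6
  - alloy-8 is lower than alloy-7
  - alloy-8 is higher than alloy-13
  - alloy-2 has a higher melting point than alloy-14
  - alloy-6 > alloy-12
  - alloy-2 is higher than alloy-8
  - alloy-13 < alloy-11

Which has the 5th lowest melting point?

alloy-8

Chaining the given pairs: alloy-12 < alloy-16 < alloy-6 < alloy-13 < alloy-8 < alloy-7 < alloy-11 < alloy-14 < alloy-15 < alloy-2 < alloy-1.
Counting 5 from the smallest end gives alloy-8.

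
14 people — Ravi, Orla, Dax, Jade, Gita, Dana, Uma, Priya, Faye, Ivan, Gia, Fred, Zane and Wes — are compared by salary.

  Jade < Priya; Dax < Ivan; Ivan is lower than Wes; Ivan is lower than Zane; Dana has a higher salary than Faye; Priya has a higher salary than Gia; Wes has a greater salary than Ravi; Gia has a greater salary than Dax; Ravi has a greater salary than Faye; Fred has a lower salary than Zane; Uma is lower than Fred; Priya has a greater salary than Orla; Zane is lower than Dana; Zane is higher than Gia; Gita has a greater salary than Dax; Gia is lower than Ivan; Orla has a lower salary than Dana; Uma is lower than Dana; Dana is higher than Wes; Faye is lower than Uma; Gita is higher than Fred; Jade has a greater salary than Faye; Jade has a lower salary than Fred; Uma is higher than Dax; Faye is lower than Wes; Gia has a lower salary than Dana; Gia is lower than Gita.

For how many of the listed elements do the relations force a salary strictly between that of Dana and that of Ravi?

1

The relations place Ravi below Dana. An element lies strictly between them when it is forced above Ravi and also forced below Dana.
Above Ravi: {Wes}. Below Dana: {Dax, Faye, Gia, Ivan, Uma, Orla, Wes, Jade, Fred, Zane}.
Intersection: {Wes} — 1.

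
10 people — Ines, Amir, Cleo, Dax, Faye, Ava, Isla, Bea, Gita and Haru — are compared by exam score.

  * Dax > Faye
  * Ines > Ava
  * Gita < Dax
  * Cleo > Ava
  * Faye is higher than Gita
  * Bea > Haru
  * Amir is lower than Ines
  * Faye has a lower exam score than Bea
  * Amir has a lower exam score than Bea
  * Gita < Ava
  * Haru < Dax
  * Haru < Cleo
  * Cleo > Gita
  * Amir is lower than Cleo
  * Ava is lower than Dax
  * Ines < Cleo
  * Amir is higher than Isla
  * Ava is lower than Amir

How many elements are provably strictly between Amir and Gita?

1

Chaining upward from Gita reaches: Ava, Faye, Bea, Ines, Cleo, Dax.
Chaining downward from Amir reaches: Isla, Ava.
Strictly between Gita and Amir are those in both lists: Ava — 1 element.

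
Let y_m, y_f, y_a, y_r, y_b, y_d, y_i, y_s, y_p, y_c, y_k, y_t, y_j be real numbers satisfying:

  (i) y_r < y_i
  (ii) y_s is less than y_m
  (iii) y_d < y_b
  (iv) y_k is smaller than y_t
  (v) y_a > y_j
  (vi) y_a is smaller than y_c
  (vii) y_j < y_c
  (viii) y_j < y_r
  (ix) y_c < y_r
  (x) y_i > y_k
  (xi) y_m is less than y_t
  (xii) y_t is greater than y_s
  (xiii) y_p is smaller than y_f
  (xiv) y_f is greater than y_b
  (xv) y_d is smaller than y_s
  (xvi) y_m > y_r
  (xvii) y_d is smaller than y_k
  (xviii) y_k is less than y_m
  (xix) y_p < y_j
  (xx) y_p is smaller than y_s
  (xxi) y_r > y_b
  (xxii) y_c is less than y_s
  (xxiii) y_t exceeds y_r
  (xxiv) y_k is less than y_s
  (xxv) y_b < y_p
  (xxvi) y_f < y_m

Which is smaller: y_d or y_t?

y_d

y_d < y_b and y_b < y_p give y_d < y_p.
With y_p < y_j: y_d < y_b < y_p < y_j.
With y_j < y_a: y_d < y_b < y_p < y_j < y_a.
Then y_a < y_c extends the chain to y_c.
With y_c < y_s: y_d < y_b < y_p < y_j < y_a < y_c < y_s.
Then y_s < y_m extends the chain to y_m.
Then y_m < y_t extends the chain to y_t.
So y_d < y_t; y_d is the smaller of the two.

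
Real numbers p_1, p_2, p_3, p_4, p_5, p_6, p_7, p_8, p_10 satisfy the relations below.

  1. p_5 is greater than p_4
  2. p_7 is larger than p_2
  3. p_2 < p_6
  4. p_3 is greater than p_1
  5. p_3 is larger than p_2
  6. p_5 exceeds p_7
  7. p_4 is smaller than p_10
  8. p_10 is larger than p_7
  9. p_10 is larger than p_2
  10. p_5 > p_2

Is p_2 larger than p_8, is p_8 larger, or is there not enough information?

Following every chain through p_2: above p_2 we get p_7, p_3, p_6, p_10, p_5.
p_8 is not reached, and no chain runs the other way from p_8 to p_2.
So the given relations leave the order of p_2 and p_8 undetermined.

undetermined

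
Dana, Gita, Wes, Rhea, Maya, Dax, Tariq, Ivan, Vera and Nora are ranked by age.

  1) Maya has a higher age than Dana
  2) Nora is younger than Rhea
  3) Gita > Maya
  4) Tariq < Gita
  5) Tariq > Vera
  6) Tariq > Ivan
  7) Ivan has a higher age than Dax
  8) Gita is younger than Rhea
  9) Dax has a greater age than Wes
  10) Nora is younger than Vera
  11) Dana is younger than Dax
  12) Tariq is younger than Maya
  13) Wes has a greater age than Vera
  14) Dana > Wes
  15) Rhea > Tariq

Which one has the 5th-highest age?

The consecutive relations fix a unique order: Nora < Vera < Wes < Dana < Dax < Ivan < Tariq < Maya < Gita < Rhea.
The 5th largest is Ivan.

Ivan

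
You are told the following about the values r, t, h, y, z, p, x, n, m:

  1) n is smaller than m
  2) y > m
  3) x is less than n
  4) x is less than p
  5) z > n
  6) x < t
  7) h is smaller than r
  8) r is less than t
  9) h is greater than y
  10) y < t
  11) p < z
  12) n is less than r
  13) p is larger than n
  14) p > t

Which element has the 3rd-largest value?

t

The consecutive relations fix a unique order: x < n < m < y < h < r < t < p < z.
Counting 3 from the largest end gives t.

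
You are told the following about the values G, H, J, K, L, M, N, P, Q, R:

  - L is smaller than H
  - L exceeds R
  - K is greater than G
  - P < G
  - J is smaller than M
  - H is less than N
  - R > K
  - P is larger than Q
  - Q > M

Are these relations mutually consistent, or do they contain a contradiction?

consistent

The single ordering J < M < Q < P < G < K < R < L < H < N satisfies every listed relation, so no contradiction arises.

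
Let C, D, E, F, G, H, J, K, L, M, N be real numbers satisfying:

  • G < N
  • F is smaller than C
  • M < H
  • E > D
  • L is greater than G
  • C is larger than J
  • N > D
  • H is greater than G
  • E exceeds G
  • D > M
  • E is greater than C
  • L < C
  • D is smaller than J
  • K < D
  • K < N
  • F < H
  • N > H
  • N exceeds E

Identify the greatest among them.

Chaining downward from N: directly below it, G, K, D, H, E; then M, F, C; then J, L.
That covers every other element, and nothing is given above N, so N is the greatest.

N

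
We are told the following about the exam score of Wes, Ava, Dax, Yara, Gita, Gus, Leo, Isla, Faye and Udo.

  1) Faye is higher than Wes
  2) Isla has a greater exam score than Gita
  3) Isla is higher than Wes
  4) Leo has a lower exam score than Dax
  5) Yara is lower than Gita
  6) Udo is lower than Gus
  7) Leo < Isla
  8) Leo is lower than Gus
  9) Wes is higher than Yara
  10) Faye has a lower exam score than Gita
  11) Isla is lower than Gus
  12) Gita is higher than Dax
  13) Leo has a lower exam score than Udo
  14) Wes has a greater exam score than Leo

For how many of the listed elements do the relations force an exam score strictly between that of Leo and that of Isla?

4

The relations place Leo below Isla. An element lies strictly between them when it is forced above Leo and also forced below Isla.
Above Leo: {Dax, Wes, Udo, Faye, Gita, Gus}. Below Isla: {Yara, Dax, Wes, Faye, Gita}.
Intersection: {Dax, Wes, Faye, Gita} — 4.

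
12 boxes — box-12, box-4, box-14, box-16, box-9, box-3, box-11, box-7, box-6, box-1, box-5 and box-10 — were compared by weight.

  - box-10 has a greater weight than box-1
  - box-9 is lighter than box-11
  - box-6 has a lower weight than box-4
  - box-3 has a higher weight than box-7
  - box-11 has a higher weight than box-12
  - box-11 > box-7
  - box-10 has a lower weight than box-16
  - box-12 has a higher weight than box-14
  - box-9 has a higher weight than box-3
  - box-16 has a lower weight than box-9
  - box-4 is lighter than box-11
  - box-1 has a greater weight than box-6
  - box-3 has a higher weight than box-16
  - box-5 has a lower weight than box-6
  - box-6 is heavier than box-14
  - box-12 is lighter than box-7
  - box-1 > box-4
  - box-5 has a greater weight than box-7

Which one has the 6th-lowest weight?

Piecing the relations together gives one ordering: box-14 < box-12 < box-7 < box-5 < box-6 < box-4 < box-1 < box-10 < box-16 < box-3 < box-9 < box-11.
The 6th smallest is box-4.

box-4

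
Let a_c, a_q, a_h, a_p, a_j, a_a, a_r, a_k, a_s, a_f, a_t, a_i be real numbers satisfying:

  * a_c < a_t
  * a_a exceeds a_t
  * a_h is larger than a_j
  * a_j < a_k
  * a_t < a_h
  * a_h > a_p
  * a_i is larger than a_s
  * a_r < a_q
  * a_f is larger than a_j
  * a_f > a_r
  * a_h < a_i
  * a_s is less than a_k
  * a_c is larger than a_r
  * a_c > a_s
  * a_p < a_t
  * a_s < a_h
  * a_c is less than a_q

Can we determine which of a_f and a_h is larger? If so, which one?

undetermined

Following every chain through a_h: above a_h we get a_i; below a_h we get a_j, a_s, a_p, a_r, a_c, a_t.
a_f is not reached, and no chain runs the other way from a_f to a_h.
So the given relations leave the order of a_h and a_f undetermined.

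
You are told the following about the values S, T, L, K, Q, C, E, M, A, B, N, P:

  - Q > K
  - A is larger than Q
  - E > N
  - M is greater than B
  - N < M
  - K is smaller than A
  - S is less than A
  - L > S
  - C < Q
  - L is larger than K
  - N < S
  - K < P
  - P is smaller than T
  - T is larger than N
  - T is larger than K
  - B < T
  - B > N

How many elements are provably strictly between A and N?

The relations place N below A. An element lies strictly between them when it is forced above N and also forced below A.
Above N: {B, M, T, S, L, E}. Below A: {C, K, Q, S}.
Intersection: {S} — 1.

1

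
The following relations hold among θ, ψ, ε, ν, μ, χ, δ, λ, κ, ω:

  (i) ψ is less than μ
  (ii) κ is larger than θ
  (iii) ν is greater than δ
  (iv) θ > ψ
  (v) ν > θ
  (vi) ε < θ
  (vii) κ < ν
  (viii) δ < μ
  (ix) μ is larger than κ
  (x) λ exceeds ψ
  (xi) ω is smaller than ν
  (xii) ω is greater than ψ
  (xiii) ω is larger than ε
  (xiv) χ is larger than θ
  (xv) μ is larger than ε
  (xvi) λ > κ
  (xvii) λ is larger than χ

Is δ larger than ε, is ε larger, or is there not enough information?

Following every chain through ε: above ε we get θ, χ, ω, κ, μ, ν, λ.
δ is not reached, and no chain runs the other way from δ to ε.
So the given relations leave the order of ε and δ undetermined.

undetermined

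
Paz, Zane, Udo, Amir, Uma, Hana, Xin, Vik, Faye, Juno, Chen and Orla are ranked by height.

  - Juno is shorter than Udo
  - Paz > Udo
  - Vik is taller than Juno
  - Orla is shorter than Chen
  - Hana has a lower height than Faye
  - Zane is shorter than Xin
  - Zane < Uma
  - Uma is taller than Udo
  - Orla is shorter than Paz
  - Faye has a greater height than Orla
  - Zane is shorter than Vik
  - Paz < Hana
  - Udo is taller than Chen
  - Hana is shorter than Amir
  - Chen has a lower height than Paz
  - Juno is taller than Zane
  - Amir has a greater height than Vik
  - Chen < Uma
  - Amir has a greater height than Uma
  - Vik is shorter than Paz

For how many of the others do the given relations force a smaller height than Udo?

Directly below Udo: Chen, Juno.
One step further: Orla, Zane (4 so far).
No other element is forced below Udo by the given relations, so the count is 4.

4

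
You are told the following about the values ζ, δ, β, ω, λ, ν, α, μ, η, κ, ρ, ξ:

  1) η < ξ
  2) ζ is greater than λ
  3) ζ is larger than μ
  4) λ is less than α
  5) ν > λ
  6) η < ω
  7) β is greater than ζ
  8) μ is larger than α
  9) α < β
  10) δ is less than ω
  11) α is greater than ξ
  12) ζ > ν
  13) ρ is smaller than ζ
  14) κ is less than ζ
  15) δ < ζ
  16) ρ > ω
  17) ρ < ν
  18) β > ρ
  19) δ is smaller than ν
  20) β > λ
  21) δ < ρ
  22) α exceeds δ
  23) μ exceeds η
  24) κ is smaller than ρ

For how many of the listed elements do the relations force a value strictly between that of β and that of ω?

The relations place ω below β. An element lies strictly between them when it is forced above ω and also forced below β.
Above ω: {ρ, ν, ζ}. Below β: {δ, λ, η, ξ, κ, ρ, α, ν, μ, ζ}.
Intersection: {ρ, ν, ζ} — 3.

3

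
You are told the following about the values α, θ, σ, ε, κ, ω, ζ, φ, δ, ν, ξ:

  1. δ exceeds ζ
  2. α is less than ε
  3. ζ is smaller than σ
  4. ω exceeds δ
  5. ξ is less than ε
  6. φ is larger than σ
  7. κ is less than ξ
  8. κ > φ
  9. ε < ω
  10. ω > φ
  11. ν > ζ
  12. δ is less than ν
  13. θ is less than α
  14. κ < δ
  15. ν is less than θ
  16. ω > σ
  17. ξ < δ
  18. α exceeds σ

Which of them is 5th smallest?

ξ

Piecing the relations together gives one ordering: ζ < σ < φ < κ < ξ < δ < ν < θ < α < ε < ω.
The 5th smallest is ξ.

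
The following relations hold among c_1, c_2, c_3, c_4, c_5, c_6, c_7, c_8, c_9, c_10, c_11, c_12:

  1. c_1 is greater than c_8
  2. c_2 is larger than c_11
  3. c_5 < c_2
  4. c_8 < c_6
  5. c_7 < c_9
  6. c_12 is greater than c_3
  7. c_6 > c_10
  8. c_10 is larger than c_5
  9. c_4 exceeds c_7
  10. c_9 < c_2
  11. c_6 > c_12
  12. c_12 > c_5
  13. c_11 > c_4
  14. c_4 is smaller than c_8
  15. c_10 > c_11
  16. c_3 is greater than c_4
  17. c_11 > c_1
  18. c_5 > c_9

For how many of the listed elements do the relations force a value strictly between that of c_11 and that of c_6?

Chaining upward from c_11 reaches: c_10, c_2.
Chaining downward from c_6 reaches: c_7, c_4, c_9, c_3, c_5, c_8, c_1, c_10, c_12.
Strictly between c_11 and c_6 are those in both lists: c_10 — 1 element.

1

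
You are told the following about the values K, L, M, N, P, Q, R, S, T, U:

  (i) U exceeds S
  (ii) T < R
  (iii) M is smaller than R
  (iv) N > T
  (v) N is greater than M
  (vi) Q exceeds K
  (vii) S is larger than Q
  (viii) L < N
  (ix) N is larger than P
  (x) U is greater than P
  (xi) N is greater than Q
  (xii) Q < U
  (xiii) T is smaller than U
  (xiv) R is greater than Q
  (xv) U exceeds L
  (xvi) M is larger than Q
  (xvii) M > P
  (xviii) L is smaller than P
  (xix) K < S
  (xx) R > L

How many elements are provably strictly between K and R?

2

Chaining upward from K reaches: Q, S, M, U, N.
Chaining downward from R reaches: T, L, Q, P, M.
Strictly between K and R are those in both lists: Q, M — 2 elements.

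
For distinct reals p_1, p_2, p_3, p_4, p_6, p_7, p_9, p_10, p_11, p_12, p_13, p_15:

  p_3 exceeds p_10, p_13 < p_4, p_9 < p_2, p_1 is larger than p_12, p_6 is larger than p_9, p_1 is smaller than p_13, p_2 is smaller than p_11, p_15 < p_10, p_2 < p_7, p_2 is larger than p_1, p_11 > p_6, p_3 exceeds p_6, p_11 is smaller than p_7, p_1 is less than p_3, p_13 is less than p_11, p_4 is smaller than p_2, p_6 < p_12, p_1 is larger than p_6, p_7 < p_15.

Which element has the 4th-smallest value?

Piecing the relations together gives one ordering: p_9 < p_6 < p_12 < p_1 < p_13 < p_4 < p_2 < p_11 < p_7 < p_15 < p_10 < p_3.
Counting 4 from the smallest end gives p_1.

p_1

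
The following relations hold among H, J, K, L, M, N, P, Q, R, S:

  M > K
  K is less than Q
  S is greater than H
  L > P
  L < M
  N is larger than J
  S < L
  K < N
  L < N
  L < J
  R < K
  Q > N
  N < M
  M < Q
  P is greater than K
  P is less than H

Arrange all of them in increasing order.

R < K < P < H < S < L < J < N < M < Q

Each adjacent pair is fixed by a given relation: R < K; K < P; P < H; H < S; S < L; L < J; J < N; N < M; M < Q. Chaining them end to end gives the full order.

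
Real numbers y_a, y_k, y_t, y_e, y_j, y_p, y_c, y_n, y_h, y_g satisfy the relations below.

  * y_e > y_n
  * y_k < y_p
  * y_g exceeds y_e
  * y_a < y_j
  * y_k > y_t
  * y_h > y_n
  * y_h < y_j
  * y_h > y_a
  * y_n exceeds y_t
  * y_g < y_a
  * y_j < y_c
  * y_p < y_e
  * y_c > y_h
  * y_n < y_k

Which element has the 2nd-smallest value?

y_n

Piecing the relations together gives one ordering: y_t < y_n < y_k < y_p < y_e < y_g < y_a < y_h < y_j < y_c.
The 2nd smallest is y_n.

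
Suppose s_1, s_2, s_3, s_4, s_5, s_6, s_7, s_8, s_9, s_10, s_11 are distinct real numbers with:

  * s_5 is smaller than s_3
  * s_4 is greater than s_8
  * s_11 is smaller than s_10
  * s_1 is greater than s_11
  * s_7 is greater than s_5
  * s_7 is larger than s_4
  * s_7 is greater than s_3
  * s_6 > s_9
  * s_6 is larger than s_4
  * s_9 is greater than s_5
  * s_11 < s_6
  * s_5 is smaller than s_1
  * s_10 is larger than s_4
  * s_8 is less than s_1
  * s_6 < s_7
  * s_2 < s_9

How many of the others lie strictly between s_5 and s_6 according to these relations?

The relations place s_5 below s_6. An element lies strictly between them when it is forced above s_5 and also forced below s_6.
Above s_5: {s_1, s_3, s_9, s_7}. Below s_6: {s_11, s_8, s_4, s_2, s_9}.
Intersection: {s_9} — 1.

1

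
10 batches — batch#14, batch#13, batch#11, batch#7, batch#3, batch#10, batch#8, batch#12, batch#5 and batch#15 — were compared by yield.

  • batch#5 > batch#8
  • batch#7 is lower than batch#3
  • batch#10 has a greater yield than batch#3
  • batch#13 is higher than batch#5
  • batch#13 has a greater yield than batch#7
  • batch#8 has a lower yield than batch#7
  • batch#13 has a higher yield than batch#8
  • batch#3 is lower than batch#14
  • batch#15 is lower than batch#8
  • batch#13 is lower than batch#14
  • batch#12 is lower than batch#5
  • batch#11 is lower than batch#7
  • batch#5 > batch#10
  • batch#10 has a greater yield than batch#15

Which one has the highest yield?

Chaining downward from batch#14: directly below it, batch#3, batch#13; then batch#8, batch#7, batch#5; then batch#11, batch#15, batch#12, batch#10.
That covers every other element, and nothing is given above batch#14, so batch#14 is the highest yield.

batch#14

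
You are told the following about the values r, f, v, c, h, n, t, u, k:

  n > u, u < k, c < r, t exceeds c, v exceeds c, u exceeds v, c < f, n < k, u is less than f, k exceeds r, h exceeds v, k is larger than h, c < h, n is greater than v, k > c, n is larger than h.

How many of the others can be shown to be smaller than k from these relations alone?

From k the given relations immediately reach c, h, u, n, r.
From those, v — 6 in total.
Nothing else is reachable below k; 6 in all.

6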